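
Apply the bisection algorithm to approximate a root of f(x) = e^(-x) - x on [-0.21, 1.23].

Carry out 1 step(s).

f(x) = e^(-x) - x
Initial interval: [-0.21, 1.23]

Iteration 1:
  c_1 = (-0.210000 + 1.230000)/2 = 0.510000
  f(c_1) = f(0.510000) = 0.090496
  f(a) × f(c) ≥ 0, new interval: [0.510000, 1.230000]

After 1 iteration(s), the approximation is c_1 = 0.510000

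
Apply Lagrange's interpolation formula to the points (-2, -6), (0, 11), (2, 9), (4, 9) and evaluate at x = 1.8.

Lagrange interpolation formula:
P(x) = Σ yᵢ × Lᵢ(x)
where Lᵢ(x) = Π_{j≠i} (x - xⱼ)/(xᵢ - xⱼ)

L_0(1.8) = (1.8 - 0)/(-2 - 0) × (1.8 - 2)/(-2 - 2) × (1.8 - 4)/(-2 - 4) = -0.016500
L_1(1.8) = (1.8 - (-2))/(0 - (-2)) × (1.8 - 2)/(0 - 2) × (1.8 - 4)/(0 - 4) = 0.104500
L_2(1.8) = (1.8 - (-2))/(2 - (-2)) × (1.8 - 0)/(2 - 0) × (1.8 - 4)/(2 - 4) = 0.940500
L_3(1.8) = (1.8 - (-2))/(4 - (-2)) × (1.8 - 0)/(4 - 0) × (1.8 - 2)/(4 - 2) = -0.028500

P(1.8) = (-6)×L_0(1.8) + 11×L_1(1.8) + 9×L_2(1.8) + 9×L_3(1.8)
P(1.8) = 9.456500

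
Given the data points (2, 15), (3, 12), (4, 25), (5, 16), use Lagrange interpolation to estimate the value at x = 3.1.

Lagrange interpolation formula:
P(x) = Σ yᵢ × Lᵢ(x)
where Lᵢ(x) = Π_{j≠i} (x - xⱼ)/(xᵢ - xⱼ)

L_0(3.1) = (3.1 - 3)/(2 - 3) × (3.1 - 4)/(2 - 4) × (3.1 - 5)/(2 - 5) = -0.028500
L_1(3.1) = (3.1 - 2)/(3 - 2) × (3.1 - 4)/(3 - 4) × (3.1 - 5)/(3 - 5) = 0.940500
L_2(3.1) = (3.1 - 2)/(4 - 2) × (3.1 - 3)/(4 - 3) × (3.1 - 5)/(4 - 5) = 0.104500
L_3(3.1) = (3.1 - 2)/(5 - 2) × (3.1 - 3)/(5 - 3) × (3.1 - 4)/(5 - 4) = -0.016500

P(3.1) = 15×L_0(3.1) + 12×L_1(3.1) + 25×L_2(3.1) + 16×L_3(3.1)
P(3.1) = 13.207000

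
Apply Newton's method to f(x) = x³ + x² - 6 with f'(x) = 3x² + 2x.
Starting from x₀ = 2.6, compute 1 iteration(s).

f(x) = x³ + x² - 6
f'(x) = 3x² + 2x
x₀ = 2.6

Newton-Raphson formula: x_{n+1} = x_n - f(x_n)/f'(x_n)

Iteration 1:
  f(2.600000) = 18.336000
  f'(2.600000) = 25.480000
  x_1 = 2.600000 - 18.336000/25.480000 = 1.880377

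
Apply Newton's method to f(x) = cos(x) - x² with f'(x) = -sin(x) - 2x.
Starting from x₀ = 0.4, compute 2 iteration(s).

f(x) = cos(x) - x²
f'(x) = -sin(x) - 2x
x₀ = 0.4

Newton-Raphson formula: x_{n+1} = x_n - f(x_n)/f'(x_n)

Iteration 1:
  f(0.400000) = 0.761061
  f'(0.400000) = -1.189418
  x_1 = 0.400000 - 0.761061/(-1.189418) = 1.039860
Iteration 2:
  f(1.039860) = -0.574967
  f'(1.039860) = -2.942053
  x_2 = 1.039860 - (-0.574967)/(-2.942053) = 0.844429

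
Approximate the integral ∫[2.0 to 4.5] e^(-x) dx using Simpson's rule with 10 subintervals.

f(x) = e^(-x)
a = 2.0, b = 4.5, n = 10
h = (b - a)/n = 0.250000

Simpson's rule: (h/3)[f(x₀) + 4f(x₁) + 2f(x₂) + ... + f(xₙ)]

x_0 = 2.0000, f(x_0) = 0.135335, coefficient = 1
x_1 = 2.2500, f(x_1) = 0.105399, coefficient = 4
x_2 = 2.5000, f(x_2) = 0.082085, coefficient = 2
x_3 = 2.7500, f(x_3) = 0.063928, coefficient = 4
x_4 = 3.0000, f(x_4) = 0.049787, coefficient = 2
x_5 = 3.2500, f(x_5) = 0.038774, coefficient = 4
x_6 = 3.5000, f(x_6) = 0.030197, coefficient = 2
x_7 = 3.7500, f(x_7) = 0.023518, coefficient = 4
x_8 = 4.0000, f(x_8) = 0.018316, coefficient = 2
x_9 = 4.2500, f(x_9) = 0.014264, coefficient = 4
x_10 = 4.5000, f(x_10) = 0.011109, coefficient = 1

I ≈ (0.250000/3) × 1.490748 = 0.124229
Exact value: 0.124226
Error: 0.000003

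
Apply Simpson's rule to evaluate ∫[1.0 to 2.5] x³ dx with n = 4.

f(x) = x³
a = 1.0, b = 2.5, n = 4
h = (b - a)/n = 0.375000

Simpson's rule: (h/3)[f(x₀) + 4f(x₁) + 2f(x₂) + ... + f(xₙ)]

x_0 = 1.0000, f(x_0) = 1.000000, coefficient = 1
x_1 = 1.3750, f(x_1) = 2.599609, coefficient = 4
x_2 = 1.7500, f(x_2) = 5.359375, coefficient = 2
x_3 = 2.1250, f(x_3) = 9.595703, coefficient = 4
x_4 = 2.5000, f(x_4) = 15.625000, coefficient = 1

I ≈ (0.375000/3) × 76.125000 = 9.515625
Exact value: 9.515625
Error: 0.000000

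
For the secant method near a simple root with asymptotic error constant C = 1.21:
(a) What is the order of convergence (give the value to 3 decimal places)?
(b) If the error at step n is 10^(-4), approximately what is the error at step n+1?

(a) Secant method has superlinear convergence with order φ = (1+√5)/2 ≈ 1.618.
    This means |e_{n+1}| ≈ C|e_n|^1.618.

(b) With |e_n| = 10^(-4) and C = 1.21:
    |e_{n+1}| ≈ 1.21 × (10^(-4))^1.618 = 1.21 × 10^(-6.47)

(a) ≈ 1.618 (golden ratio); (b) |e_{n+1}| ≈ 4.080e-07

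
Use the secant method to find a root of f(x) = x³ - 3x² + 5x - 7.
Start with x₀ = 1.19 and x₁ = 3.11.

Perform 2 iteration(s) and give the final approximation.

f(x) = x³ - 3x² + 5x - 7
x₀ = 1.19, x₁ = 3.11

Secant formula: x_{n+1} = x_n - f(x_n)(x_n - x_{n-1})/(f(x_n) - f(x_{n-1}))

Iteration 1:
  f(1.190000) = -3.613141
  f(3.110000) = 9.613931
  x_2 = 3.110000 - 9.613931×(3.110000 - 1.190000)/(9.613931 - (-3.613141))
       = 1.714472
Iteration 2:
  f(3.110000) = 9.613931
  f(1.714472) = -2.206339
  x_3 = 1.714472 - (-2.206339)×(1.714472 - 3.110000)/(-2.206339 - 9.613931)
       = 1.974958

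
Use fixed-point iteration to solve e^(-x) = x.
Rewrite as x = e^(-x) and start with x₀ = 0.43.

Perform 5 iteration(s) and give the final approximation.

Equation: e^(-x) = x
Fixed-point form: x = e^(-x)
x₀ = 0.43

x_1 = g(0.430000) = 0.650509
x_2 = g(0.650509) = 0.521780
x_3 = g(0.521780) = 0.593463
x_4 = g(0.593463) = 0.552411
x_5 = g(0.552411) = 0.575561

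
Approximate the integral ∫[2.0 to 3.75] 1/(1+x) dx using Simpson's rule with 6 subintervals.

f(x) = 1/(1+x)
a = 2.0, b = 3.75, n = 6
h = (b - a)/n = 0.291667

Simpson's rule: (h/3)[f(x₀) + 4f(x₁) + 2f(x₂) + ... + f(xₙ)]

x_0 = 2.0000, f(x_0) = 0.333333, coefficient = 1
x_1 = 2.2917, f(x_1) = 0.303797, coefficient = 4
x_2 = 2.5833, f(x_2) = 0.279070, coefficient = 2
x_3 = 2.8750, f(x_3) = 0.258065, coefficient = 4
x_4 = 3.1667, f(x_4) = 0.240000, coefficient = 2
x_5 = 3.4583, f(x_5) = 0.224299, coefficient = 4
x_6 = 3.7500, f(x_6) = 0.210526, coefficient = 1

I ≈ (0.291667/3) × 4.726643 = 0.459535
Exact value: 0.459532
Error: 0.000002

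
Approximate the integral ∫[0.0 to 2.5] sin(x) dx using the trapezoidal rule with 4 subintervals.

f(x) = sin(x)
a = 0.0, b = 2.5, n = 4
h = (b - a)/n = 0.625000

Trapezoidal rule: (h/2)[f(x₀) + 2f(x₁) + 2f(x₂) + ... + f(xₙ)]

x_0 = 0.0000, f(x_0) = 0.000000, coefficient = 1
x_1 = 0.6250, f(x_1) = 0.585097, coefficient = 2
x_2 = 1.2500, f(x_2) = 0.948985, coefficient = 2
x_3 = 1.8750, f(x_3) = 0.954086, coefficient = 2
x_4 = 2.5000, f(x_4) = 0.598472, coefficient = 1

I ≈ (0.625000/2) × 5.574807 = 1.742127
Exact value: 1.801144
Error: 0.059016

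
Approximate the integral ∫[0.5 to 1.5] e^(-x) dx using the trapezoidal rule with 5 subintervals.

f(x) = e^(-x)
a = 0.5, b = 1.5, n = 5
h = (b - a)/n = 0.200000

Trapezoidal rule: (h/2)[f(x₀) + 2f(x₁) + 2f(x₂) + ... + f(xₙ)]

x_0 = 0.5000, f(x_0) = 0.606531, coefficient = 1
x_1 = 0.7000, f(x_1) = 0.496585, coefficient = 2
x_2 = 0.9000, f(x_2) = 0.406570, coefficient = 2
x_3 = 1.1000, f(x_3) = 0.332871, coefficient = 2
x_4 = 1.3000, f(x_4) = 0.272532, coefficient = 2
x_5 = 1.5000, f(x_5) = 0.223130, coefficient = 1

I ≈ (0.200000/2) × 3.846777 = 0.384678
Exact value: 0.383400
Error: 0.001277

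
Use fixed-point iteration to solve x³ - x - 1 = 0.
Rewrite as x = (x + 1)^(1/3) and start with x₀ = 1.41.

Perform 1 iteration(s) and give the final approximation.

Equation: x³ - x - 1 = 0
Fixed-point form: x = (x + 1)^(1/3)
x₀ = 1.41

x_1 = g(1.410000) = 1.340723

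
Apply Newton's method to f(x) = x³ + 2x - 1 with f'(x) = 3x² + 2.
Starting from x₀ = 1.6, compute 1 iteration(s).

f(x) = x³ + 2x - 1
f'(x) = 3x² + 2
x₀ = 1.6

Newton-Raphson formula: x_{n+1} = x_n - f(x_n)/f'(x_n)

Iteration 1:
  f(1.600000) = 6.296000
  f'(1.600000) = 9.680000
  x_1 = 1.600000 - 6.296000/9.680000 = 0.949587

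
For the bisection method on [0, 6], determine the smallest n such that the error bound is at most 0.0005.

We need (b-a)/2^n ≤ 0.0005
(6 - 0)/2^n ≤ 0.0005
6/2^n ≤ 0.0005
2^n ≥ 12000
n ≥ log₂(12000) = 13.55
n ≥ 14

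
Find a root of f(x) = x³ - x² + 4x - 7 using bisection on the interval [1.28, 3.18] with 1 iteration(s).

f(x) = x³ - x² + 4x - 7
Initial interval: [1.28, 3.18]

Iteration 1:
  c_1 = (1.280000 + 3.180000)/2 = 2.230000
  f(c_1) = f(2.230000) = 8.036667
  f(a) × f(c) < 0, new interval: [1.280000, 2.230000]

After 1 iteration(s), the approximation is c_1 = 2.230000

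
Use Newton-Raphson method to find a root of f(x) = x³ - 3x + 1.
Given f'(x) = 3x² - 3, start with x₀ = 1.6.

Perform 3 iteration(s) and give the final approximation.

f(x) = x³ - 3x + 1
f'(x) = 3x² - 3
x₀ = 1.6

Newton-Raphson formula: x_{n+1} = x_n - f(x_n)/f'(x_n)

Iteration 1:
  f(1.600000) = 0.296000
  f'(1.600000) = 4.680000
  x_1 = 1.600000 - 0.296000/4.680000 = 1.536752
Iteration 2:
  f(1.536752) = 0.018948
  f'(1.536752) = 4.084821
  x_2 = 1.536752 - 0.018948/4.084821 = 1.532113
Iteration 3:
  f(1.532113) = 0.000099
  f'(1.532113) = 4.042114
  x_3 = 1.532113 - 0.000099/4.042114 = 1.532089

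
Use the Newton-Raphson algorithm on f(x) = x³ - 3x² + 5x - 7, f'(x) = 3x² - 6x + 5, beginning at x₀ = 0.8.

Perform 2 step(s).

f(x) = x³ - 3x² + 5x - 7
f'(x) = 3x² - 6x + 5
x₀ = 0.8

Newton-Raphson formula: x_{n+1} = x_n - f(x_n)/f'(x_n)

Iteration 1:
  f(0.800000) = -4.408000
  f'(0.800000) = 2.120000
  x_1 = 0.800000 - (-4.408000)/2.120000 = 2.879245
Iteration 2:
  f(2.879245) = 6.395163
  f'(2.879245) = 12.594689
  x_2 = 2.879245 - 6.395163/12.594689 = 2.371479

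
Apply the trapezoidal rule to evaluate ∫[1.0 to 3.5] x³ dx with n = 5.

f(x) = x³
a = 1.0, b = 3.5, n = 5
h = (b - a)/n = 0.500000

Trapezoidal rule: (h/2)[f(x₀) + 2f(x₁) + 2f(x₂) + ... + f(xₙ)]

x_0 = 1.0000, f(x_0) = 1.000000, coefficient = 1
x_1 = 1.5000, f(x_1) = 3.375000, coefficient = 2
x_2 = 2.0000, f(x_2) = 8.000000, coefficient = 2
x_3 = 2.5000, f(x_3) = 15.625000, coefficient = 2
x_4 = 3.0000, f(x_4) = 27.000000, coefficient = 2
x_5 = 3.5000, f(x_5) = 42.875000, coefficient = 1

I ≈ (0.500000/2) × 151.875000 = 37.968750
Exact value: 37.265625
Error: 0.703125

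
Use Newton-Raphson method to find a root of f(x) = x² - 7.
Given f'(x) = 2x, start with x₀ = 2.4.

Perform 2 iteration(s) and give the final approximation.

f(x) = x² - 7
f'(x) = 2x
x₀ = 2.4

Newton-Raphson formula: x_{n+1} = x_n - f(x_n)/f'(x_n)

Iteration 1:
  f(2.400000) = -1.240000
  f'(2.400000) = 4.800000
  x_1 = 2.400000 - (-1.240000)/4.800000 = 2.658333
Iteration 2:
  f(2.658333) = 0.066736
  f'(2.658333) = 5.316667
  x_2 = 2.658333 - 0.066736/5.316667 = 2.645781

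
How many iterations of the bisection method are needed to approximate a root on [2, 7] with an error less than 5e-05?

We need (b-a)/2^n ≤ 5e-05
(7 - 2)/2^n ≤ 5e-05
5/2^n ≤ 5e-05
2^n ≥ 100000
n ≥ log₂(100000) = 16.61
n ≥ 17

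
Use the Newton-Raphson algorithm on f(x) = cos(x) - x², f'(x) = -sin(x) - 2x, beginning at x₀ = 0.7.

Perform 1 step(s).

f(x) = cos(x) - x²
f'(x) = -sin(x) - 2x
x₀ = 0.7

Newton-Raphson formula: x_{n+1} = x_n - f(x_n)/f'(x_n)

Iteration 1:
  f(0.700000) = 0.274842
  f'(0.700000) = -2.044218
  x_1 = 0.700000 - 0.274842/(-2.044218) = 0.834449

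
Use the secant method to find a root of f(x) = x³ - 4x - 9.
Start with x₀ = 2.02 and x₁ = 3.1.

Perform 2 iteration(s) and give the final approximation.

f(x) = x³ - 4x - 9
x₀ = 2.02, x₁ = 3.1

Secant formula: x_{n+1} = x_n - f(x_n)(x_n - x_{n-1})/(f(x_n) - f(x_{n-1}))

Iteration 1:
  f(2.020000) = -8.837592
  f(3.100000) = 8.391000
  x_2 = 3.100000 - 8.391000×(3.100000 - 2.020000)/(8.391000 - (-8.837592))
       = 2.573998
Iteration 2:
  f(3.100000) = 8.391000
  f(2.573998) = -2.242062
  x_3 = 2.573998 - (-2.242062)×(2.573998 - 3.100000)/(-2.242062 - 8.391000)
       = 2.684909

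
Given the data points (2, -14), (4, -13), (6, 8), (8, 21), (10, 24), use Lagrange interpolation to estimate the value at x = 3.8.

Lagrange interpolation formula:
P(x) = Σ yᵢ × Lᵢ(x)
where Lᵢ(x) = Π_{j≠i} (x - xⱼ)/(xᵢ - xⱼ)

L_0(3.8) = (3.8 - 4)/(2 - 4) × (3.8 - 6)/(2 - 6) × (3.8 - 8)/(2 - 8) × (3.8 - 10)/(2 - 10) = 0.029838
L_1(3.8) = (3.8 - 2)/(4 - 2) × (3.8 - 6)/(4 - 6) × (3.8 - 8)/(4 - 8) × (3.8 - 10)/(4 - 10) = 1.074150
L_2(3.8) = (3.8 - 2)/(6 - 2) × (3.8 - 4)/(6 - 4) × (3.8 - 8)/(6 - 8) × (3.8 - 10)/(6 - 10) = -0.146475
L_3(3.8) = (3.8 - 2)/(8 - 2) × (3.8 - 4)/(8 - 4) × (3.8 - 6)/(8 - 6) × (3.8 - 10)/(8 - 10) = 0.051150
L_4(3.8) = (3.8 - 2)/(10 - 2) × (3.8 - 4)/(10 - 4) × (3.8 - 6)/(10 - 6) × (3.8 - 8)/(10 - 8) = -0.008663

P(3.8) = (-14)×L_0(3.8) + (-13)×L_1(3.8) + 8×L_2(3.8) + 21×L_3(3.8) + 24×L_4(3.8)
P(3.8) = -14.687225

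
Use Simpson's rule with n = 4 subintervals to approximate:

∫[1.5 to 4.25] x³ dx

f(x) = x³
a = 1.5, b = 4.25, n = 4
h = (b - a)/n = 0.687500

Simpson's rule: (h/3)[f(x₀) + 4f(x₁) + 2f(x₂) + ... + f(xₙ)]

x_0 = 1.5000, f(x_0) = 3.375000, coefficient = 1
x_1 = 2.1875, f(x_1) = 10.467529, coefficient = 4
x_2 = 2.8750, f(x_2) = 23.763672, coefficient = 2
x_3 = 3.5625, f(x_3) = 45.213135, coefficient = 4
x_4 = 4.2500, f(x_4) = 76.765625, coefficient = 1

I ≈ (0.687500/3) × 350.390625 = 80.297852
Exact value: 80.297852
Error: 0.000000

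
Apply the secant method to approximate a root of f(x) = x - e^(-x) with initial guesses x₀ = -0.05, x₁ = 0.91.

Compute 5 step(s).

f(x) = x - e^(-x)
x₀ = -0.05, x₁ = 0.91

Secant formula: x_{n+1} = x_n - f(x_n)(x_n - x_{n-1})/(f(x_n) - f(x_{n-1}))

Iteration 1:
  f(-0.050000) = -1.101271
  f(0.910000) = 0.507476
  x_2 = 0.910000 - 0.507476×(0.910000 - (-0.050000))/(0.507476 - (-1.101271))
       = 0.607170
Iteration 2:
  f(0.910000) = 0.507476
  f(0.607170) = 0.062279
  x_3 = 0.607170 - 0.062279×(0.607170 - 0.910000)/(0.062279 - 0.507476)
       = 0.564807
Iteration 3:
  f(0.607170) = 0.062279
  f(0.564807) = -0.003663
  x_4 = 0.564807 - (-0.003663)×(0.564807 - 0.607170)/(-0.003663 - 0.062279)
       = 0.567160
Iteration 4:
  f(0.564807) = -0.003663
  f(0.567160) = 0.000026
  x_5 = 0.567160 - 0.000026×(0.567160 - 0.564807)/(0.000026 - (-0.003663))
       = 0.567143
Iteration 5:
  f(0.567160) = 0.000026
  f(0.567143) = 0.000000
  x_6 = 0.567143 - 0.000000×(0.567143 - 0.567160)/(0.000000 - 0.000026)
       = 0.567143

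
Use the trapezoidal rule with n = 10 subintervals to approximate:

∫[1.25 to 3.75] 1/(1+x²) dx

f(x) = 1/(1+x²)
a = 1.25, b = 3.75, n = 10
h = (b - a)/n = 0.250000

Trapezoidal rule: (h/2)[f(x₀) + 2f(x₁) + 2f(x₂) + ... + f(xₙ)]

x_0 = 1.2500, f(x_0) = 0.390244, coefficient = 1
x_1 = 1.5000, f(x_1) = 0.307692, coefficient = 2
x_2 = 1.7500, f(x_2) = 0.246154, coefficient = 2
x_3 = 2.0000, f(x_3) = 0.200000, coefficient = 2
x_4 = 2.2500, f(x_4) = 0.164948, coefficient = 2
x_5 = 2.5000, f(x_5) = 0.137931, coefficient = 2
x_6 = 2.7500, f(x_6) = 0.116788, coefficient = 2
x_7 = 3.0000, f(x_7) = 0.100000, coefficient = 2
x_8 = 3.2500, f(x_8) = 0.086486, coefficient = 2
x_9 = 3.5000, f(x_9) = 0.075472, coefficient = 2
x_10 = 3.7500, f(x_10) = 0.066390, coefficient = 1

I ≈ (0.250000/2) × 3.327578 = 0.415947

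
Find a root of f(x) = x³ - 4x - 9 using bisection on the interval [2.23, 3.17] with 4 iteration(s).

f(x) = x³ - 4x - 9
Initial interval: [2.23, 3.17]

Iteration 1:
  c_1 = (2.230000 + 3.170000)/2 = 2.700000
  f(c_1) = f(2.700000) = -0.117000
  f(a) × f(c) ≥ 0, new interval: [2.700000, 3.170000]
Iteration 2:
  c_2 = (2.700000 + 3.170000)/2 = 2.935000
  f(c_2) = f(2.935000) = 4.542750
  f(a) × f(c) < 0, new interval: [2.700000, 2.935000]
Iteration 3:
  c_3 = (2.700000 + 2.935000)/2 = 2.817500
  f(c_3) = f(2.817500) = 2.096178
  f(a) × f(c) < 0, new interval: [2.700000, 2.817500]
Iteration 4:
  c_4 = (2.700000 + 2.817500)/2 = 2.758750
  f(c_4) = f(2.758750) = 0.961023
  f(a) × f(c) < 0, new interval: [2.700000, 2.758750]

After 4 iteration(s), the approximation is c_4 = 2.758750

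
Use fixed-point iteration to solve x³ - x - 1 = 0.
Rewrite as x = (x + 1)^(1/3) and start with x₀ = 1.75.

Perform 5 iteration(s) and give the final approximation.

Equation: x³ - x - 1 = 0
Fixed-point form: x = (x + 1)^(1/3)
x₀ = 1.75

x_1 = g(1.750000) = 1.401020
x_2 = g(1.401020) = 1.339055
x_3 = g(1.339055) = 1.327436
x_4 = g(1.327436) = 1.325234
x_5 = g(1.325234) = 1.324816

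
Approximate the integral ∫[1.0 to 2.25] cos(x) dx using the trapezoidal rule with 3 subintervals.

f(x) = cos(x)
a = 1.0, b = 2.25, n = 3
h = (b - a)/n = 0.416667

Trapezoidal rule: (h/2)[f(x₀) + 2f(x₁) + 2f(x₂) + ... + f(xₙ)]

x_0 = 1.0000, f(x_0) = 0.540302, coefficient = 1
x_1 = 1.4167, f(x_1) = 0.153520, coefficient = 2
x_2 = 1.8333, f(x_2) = -0.259531, coefficient = 2
x_3 = 2.2500, f(x_3) = -0.628174, coefficient = 1

I ≈ (0.416667/2) × -0.299894 = -0.062478
Exact value: -0.063398
Error: 0.000920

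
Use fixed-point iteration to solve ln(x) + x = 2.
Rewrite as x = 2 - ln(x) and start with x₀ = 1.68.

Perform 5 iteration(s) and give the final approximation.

Equation: ln(x) + x = 2
Fixed-point form: x = 2 - ln(x)
x₀ = 1.68

x_1 = g(1.680000) = 1.481206
x_2 = g(1.481206) = 1.607143
x_3 = g(1.607143) = 1.525542
x_4 = g(1.525542) = 1.577650
x_5 = g(1.577650) = 1.544063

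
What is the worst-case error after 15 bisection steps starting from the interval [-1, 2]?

Bisection error bound: |error| ≤ (b-a)/2^n
|error| ≤ (2 - (-1))/2^15 = 3/2^15
|error| ≤ 0.0000915527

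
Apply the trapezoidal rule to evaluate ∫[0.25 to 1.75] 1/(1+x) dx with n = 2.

f(x) = 1/(1+x)
a = 0.25, b = 1.75, n = 2
h = (b - a)/n = 0.750000

Trapezoidal rule: (h/2)[f(x₀) + 2f(x₁) + 2f(x₂) + ... + f(xₙ)]

x_0 = 0.2500, f(x_0) = 0.800000, coefficient = 1
x_1 = 1.0000, f(x_1) = 0.500000, coefficient = 2
x_2 = 1.7500, f(x_2) = 0.363636, coefficient = 1

I ≈ (0.750000/2) × 2.163636 = 0.811364
Exact value: 0.788457
Error: 0.022906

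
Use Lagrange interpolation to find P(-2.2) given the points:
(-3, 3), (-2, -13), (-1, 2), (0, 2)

Lagrange interpolation formula:
P(x) = Σ yᵢ × Lᵢ(x)
where Lᵢ(x) = Π_{j≠i} (x - xⱼ)/(xᵢ - xⱼ)

L_0(-2.2) = (-2.2 - (-2))/(-3 - (-2)) × (-2.2 - (-1))/(-3 - (-1)) × (-2.2 - 0)/(-3 - 0) = 0.088000
L_1(-2.2) = (-2.2 - (-3))/(-2 - (-3)) × (-2.2 - (-1))/(-2 - (-1)) × (-2.2 - 0)/(-2 - 0) = 1.056000
L_2(-2.2) = (-2.2 - (-3))/(-1 - (-3)) × (-2.2 - (-2))/(-1 - (-2)) × (-2.2 - 0)/(-1 - 0) = -0.176000
L_3(-2.2) = (-2.2 - (-3))/(0 - (-3)) × (-2.2 - (-2))/(0 - (-2)) × (-2.2 - (-1))/(0 - (-1)) = 0.032000

P(-2.2) = 3×L_0(-2.2) + (-13)×L_1(-2.2) + 2×L_2(-2.2) + 2×L_3(-2.2)
P(-2.2) = -13.752000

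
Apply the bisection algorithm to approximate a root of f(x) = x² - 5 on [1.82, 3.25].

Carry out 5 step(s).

f(x) = x² - 5
Initial interval: [1.82, 3.25]

Iteration 1:
  c_1 = (1.820000 + 3.250000)/2 = 2.535000
  f(c_1) = f(2.535000) = 1.426225
  f(a) × f(c) < 0, new interval: [1.820000, 2.535000]
Iteration 2:
  c_2 = (1.820000 + 2.535000)/2 = 2.177500
  f(c_2) = f(2.177500) = -0.258494
  f(a) × f(c) ≥ 0, new interval: [2.177500, 2.535000]
Iteration 3:
  c_3 = (2.177500 + 2.535000)/2 = 2.356250
  f(c_3) = f(2.356250) = 0.551914
  f(a) × f(c) < 0, new interval: [2.177500, 2.356250]
Iteration 4:
  c_4 = (2.177500 + 2.356250)/2 = 2.266875
  f(c_4) = f(2.266875) = 0.138722
  f(a) × f(c) < 0, new interval: [2.177500, 2.266875]
Iteration 5:
  c_5 = (2.177500 + 2.266875)/2 = 2.222188
  f(c_5) = f(2.222188) = -0.061883
  f(a) × f(c) ≥ 0, new interval: [2.222188, 2.266875]

After 5 iteration(s), the approximation is c_5 = 2.222188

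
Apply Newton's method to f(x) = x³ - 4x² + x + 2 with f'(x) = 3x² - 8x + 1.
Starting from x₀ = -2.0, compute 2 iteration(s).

f(x) = x³ - 4x² + x + 2
f'(x) = 3x² - 8x + 1
x₀ = -2.0

Newton-Raphson formula: x_{n+1} = x_n - f(x_n)/f'(x_n)

Iteration 1:
  f(-2.000000) = -24.000000
  f'(-2.000000) = 29.000000
  x_1 = -2.000000 - (-24.000000)/29.000000 = -1.172414
Iteration 2:
  f(-1.172414) = -6.282176
  f'(-1.172414) = 14.502973
  x_2 = -1.172414 - (-6.282176)/14.502973 = -0.739249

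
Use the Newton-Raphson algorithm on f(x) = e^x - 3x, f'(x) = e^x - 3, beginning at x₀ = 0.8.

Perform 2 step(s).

f(x) = e^x - 3x
f'(x) = e^x - 3
x₀ = 0.8

Newton-Raphson formula: x_{n+1} = x_n - f(x_n)/f'(x_n)

Iteration 1:
  f(0.800000) = -0.174459
  f'(0.800000) = -0.774459
  x_1 = 0.800000 - (-0.174459)/(-0.774459) = 0.574734
Iteration 2:
  f(0.574734) = 0.052456
  f'(0.574734) = -1.223342
  x_2 = 0.574734 - 0.052456/(-1.223342) = 0.617613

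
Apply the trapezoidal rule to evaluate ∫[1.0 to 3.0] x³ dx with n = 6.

f(x) = x³
a = 1.0, b = 3.0, n = 6
h = (b - a)/n = 0.333333

Trapezoidal rule: (h/2)[f(x₀) + 2f(x₁) + 2f(x₂) + ... + f(xₙ)]

x_0 = 1.0000, f(x_0) = 1.000000, coefficient = 1
x_1 = 1.3333, f(x_1) = 2.370370, coefficient = 2
x_2 = 1.6667, f(x_2) = 4.629630, coefficient = 2
x_3 = 2.0000, f(x_3) = 8.000000, coefficient = 2
x_4 = 2.3333, f(x_4) = 12.703704, coefficient = 2
x_5 = 2.6667, f(x_5) = 18.962963, coefficient = 2
x_6 = 3.0000, f(x_6) = 27.000000, coefficient = 1

I ≈ (0.333333/2) × 121.333333 = 20.222222
Exact value: 20.000000
Error: 0.222222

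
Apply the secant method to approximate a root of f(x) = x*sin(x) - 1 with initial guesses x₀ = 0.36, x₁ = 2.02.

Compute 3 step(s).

f(x) = x*sin(x) - 1
x₀ = 0.36, x₁ = 2.02

Secant formula: x_{n+1} = x_n - f(x_n)(x_n - x_{n-1})/(f(x_n) - f(x_{n-1}))

Iteration 1:
  f(0.360000) = -0.873181
  f(2.020000) = 0.819602
  x_2 = 2.020000 - 0.819602×(2.020000 - 0.360000)/(0.819602 - (-0.873181))
       = 1.216271
Iteration 2:
  f(2.020000) = 0.819602
  f(1.216271) = 0.140632
  x_3 = 1.216271 - 0.140632×(1.216271 - 2.020000)/(0.140632 - 0.819602)
       = 1.049797
Iteration 3:
  f(1.216271) = 0.140632
  f(1.049797) = -0.089487
  x_4 = 1.049797 - (-0.089487)×(1.049797 - 1.216271)/(-0.089487 - 0.140632)
       = 1.114534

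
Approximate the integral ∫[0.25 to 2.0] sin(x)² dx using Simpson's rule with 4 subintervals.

f(x) = sin(x)²
a = 0.25, b = 2.0, n = 4
h = (b - a)/n = 0.437500

Simpson's rule: (h/3)[f(x₀) + 4f(x₁) + 2f(x₂) + ... + f(xₙ)]

x_0 = 0.2500, f(x_0) = 0.061209, coefficient = 1
x_1 = 0.6875, f(x_1) = 0.402726, coefficient = 4
x_2 = 1.1250, f(x_2) = 0.814087, coefficient = 2
x_3 = 1.5625, f(x_3) = 0.999931, coefficient = 4
x_4 = 2.0000, f(x_4) = 0.826822, coefficient = 1

I ≈ (0.437500/3) × 8.126833 = 1.185163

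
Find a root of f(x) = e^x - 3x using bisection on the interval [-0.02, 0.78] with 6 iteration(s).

f(x) = e^x - 3x
Initial interval: [-0.02, 0.78]

Iteration 1:
  c_1 = (-0.020000 + 0.780000)/2 = 0.380000
  f(c_1) = f(0.380000) = 0.322285
  f(a) × f(c) ≥ 0, new interval: [0.380000, 0.780000]
Iteration 2:
  c_2 = (0.380000 + 0.780000)/2 = 0.580000
  f(c_2) = f(0.580000) = 0.046038
  f(a) × f(c) ≥ 0, new interval: [0.580000, 0.780000]
Iteration 3:
  c_3 = (0.580000 + 0.780000)/2 = 0.680000
  f(c_3) = f(0.680000) = -0.066122
  f(a) × f(c) < 0, new interval: [0.580000, 0.680000]
Iteration 4:
  c_4 = (0.580000 + 0.680000)/2 = 0.630000
  f(c_4) = f(0.630000) = -0.012389
  f(a) × f(c) < 0, new interval: [0.580000, 0.630000]
Iteration 5:
  c_5 = (0.580000 + 0.630000)/2 = 0.605000
  f(c_5) = f(0.605000) = 0.016252
  f(a) × f(c) ≥ 0, new interval: [0.605000, 0.630000]
Iteration 6:
  c_6 = (0.605000 + 0.630000)/2 = 0.617500
  f(c_6) = f(0.617500) = 0.001787
  f(a) × f(c) ≥ 0, new interval: [0.617500, 0.630000]

After 6 iteration(s), the approximation is c_6 = 0.617500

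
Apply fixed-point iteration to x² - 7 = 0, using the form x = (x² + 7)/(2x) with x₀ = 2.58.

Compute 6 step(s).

Equation: x² - 7 = 0
Fixed-point form: x = (x² + 7)/(2x)
x₀ = 2.58

x_1 = g(2.580000) = 2.646589
x_2 = g(2.646589) = 2.645751
x_3 = g(2.645751) = 2.645751
x_4 = g(2.645751) = 2.645751
x_5 = g(2.645751) = 2.645751
x_6 = g(2.645751) = 2.645751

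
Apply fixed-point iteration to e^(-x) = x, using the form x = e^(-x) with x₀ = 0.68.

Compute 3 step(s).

Equation: e^(-x) = x
Fixed-point form: x = e^(-x)
x₀ = 0.68

x_1 = g(0.680000) = 0.506617
x_2 = g(0.506617) = 0.602531
x_3 = g(0.602531) = 0.547425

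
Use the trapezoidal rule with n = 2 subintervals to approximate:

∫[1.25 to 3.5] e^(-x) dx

f(x) = e^(-x)
a = 1.25, b = 3.5, n = 2
h = (b - a)/n = 1.125000

Trapezoidal rule: (h/2)[f(x₀) + 2f(x₁) + 2f(x₂) + ... + f(xₙ)]

x_0 = 1.2500, f(x_0) = 0.286505, coefficient = 1
x_1 = 2.3750, f(x_1) = 0.093014, coefficient = 2
x_2 = 3.5000, f(x_2) = 0.030197, coefficient = 1

I ≈ (1.125000/2) × 0.502731 = 0.282786
Exact value: 0.256307
Error: 0.026479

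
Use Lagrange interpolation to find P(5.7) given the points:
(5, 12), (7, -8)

Lagrange interpolation formula:
P(x) = Σ yᵢ × Lᵢ(x)
where Lᵢ(x) = Π_{j≠i} (x - xⱼ)/(xᵢ - xⱼ)

L_0(5.7) = (5.7 - 7)/(5 - 7) = 0.650000
L_1(5.7) = (5.7 - 5)/(7 - 5) = 0.350000

P(5.7) = 12×L_0(5.7) + (-8)×L_1(5.7)
P(5.7) = 5.000000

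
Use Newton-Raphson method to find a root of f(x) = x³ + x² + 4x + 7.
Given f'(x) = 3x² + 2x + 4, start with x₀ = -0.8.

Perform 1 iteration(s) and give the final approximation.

f(x) = x³ + x² + 4x + 7
f'(x) = 3x² + 2x + 4
x₀ = -0.8

Newton-Raphson formula: x_{n+1} = x_n - f(x_n)/f'(x_n)

Iteration 1:
  f(-0.800000) = 3.928000
  f'(-0.800000) = 4.320000
  x_1 = -0.800000 - 3.928000/4.320000 = -1.709259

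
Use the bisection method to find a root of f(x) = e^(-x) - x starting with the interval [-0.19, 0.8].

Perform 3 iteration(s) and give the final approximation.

f(x) = e^(-x) - x
Initial interval: [-0.19, 0.8]

Iteration 1:
  c_1 = (-0.190000 + 0.800000)/2 = 0.305000
  f(c_1) = f(0.305000) = 0.432123
  f(a) × f(c) ≥ 0, new interval: [0.305000, 0.800000]
Iteration 2:
  c_2 = (0.305000 + 0.800000)/2 = 0.552500
  f(c_2) = f(0.552500) = 0.023009
  f(a) × f(c) ≥ 0, new interval: [0.552500, 0.800000]
Iteration 3:
  c_3 = (0.552500 + 0.800000)/2 = 0.676250
  f(c_3) = f(0.676250) = -0.167730
  f(a) × f(c) < 0, new interval: [0.552500, 0.676250]

After 3 iteration(s), the approximation is c_3 = 0.676250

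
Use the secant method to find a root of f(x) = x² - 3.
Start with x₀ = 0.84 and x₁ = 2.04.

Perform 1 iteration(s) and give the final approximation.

f(x) = x² - 3
x₀ = 0.84, x₁ = 2.04

Secant formula: x_{n+1} = x_n - f(x_n)(x_n - x_{n-1})/(f(x_n) - f(x_{n-1}))

Iteration 1:
  f(0.840000) = -2.294400
  f(2.040000) = 1.161600
  x_2 = 2.040000 - 1.161600×(2.040000 - 0.840000)/(1.161600 - (-2.294400))
       = 1.636667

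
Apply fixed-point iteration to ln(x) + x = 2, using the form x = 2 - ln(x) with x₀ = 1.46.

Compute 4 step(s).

Equation: ln(x) + x = 2
Fixed-point form: x = 2 - ln(x)
x₀ = 1.46

x_1 = g(1.460000) = 1.621564
x_2 = g(1.621564) = 1.516609
x_3 = g(1.516609) = 1.583523
x_4 = g(1.583523) = 1.540348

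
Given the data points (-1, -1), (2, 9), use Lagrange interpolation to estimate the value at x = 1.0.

Lagrange interpolation formula:
P(x) = Σ yᵢ × Lᵢ(x)
where Lᵢ(x) = Π_{j≠i} (x - xⱼ)/(xᵢ - xⱼ)

L_0(1.0) = (1.0 - 2)/(-1 - 2) = 0.333333
L_1(1.0) = (1.0 - (-1))/(2 - (-1)) = 0.666667

P(1.0) = (-1)×L_0(1.0) + 9×L_1(1.0)
P(1.0) = 5.666667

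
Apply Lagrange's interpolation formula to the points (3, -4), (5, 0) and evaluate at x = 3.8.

Lagrange interpolation formula:
P(x) = Σ yᵢ × Lᵢ(x)
where Lᵢ(x) = Π_{j≠i} (x - xⱼ)/(xᵢ - xⱼ)

L_0(3.8) = (3.8 - 5)/(3 - 5) = 0.600000
L_1(3.8) = (3.8 - 3)/(5 - 3) = 0.400000

P(3.8) = (-4)×L_0(3.8) + 0×L_1(3.8)
P(3.8) = -2.400000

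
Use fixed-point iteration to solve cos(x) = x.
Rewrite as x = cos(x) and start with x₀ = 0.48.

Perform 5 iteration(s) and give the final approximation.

Equation: cos(x) = x
Fixed-point form: x = cos(x)
x₀ = 0.48

x_1 = g(0.480000) = 0.886995
x_2 = g(0.886995) = 0.631744
x_3 = g(0.631744) = 0.806999
x_4 = g(0.806999) = 0.691669
x_5 = g(0.691669) = 0.770182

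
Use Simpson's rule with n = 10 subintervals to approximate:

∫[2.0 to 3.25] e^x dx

f(x) = e^x
a = 2.0, b = 3.25, n = 10
h = (b - a)/n = 0.125000

Simpson's rule: (h/3)[f(x₀) + 4f(x₁) + 2f(x₂) + ... + f(xₙ)]

x_0 = 2.0000, f(x_0) = 7.389056, coefficient = 1
x_1 = 2.1250, f(x_1) = 8.372897, coefficient = 4
x_2 = 2.2500, f(x_2) = 9.487736, coefficient = 2
x_3 = 2.3750, f(x_3) = 10.751013, coefficient = 4
x_4 = 2.5000, f(x_4) = 12.182494, coefficient = 2
x_5 = 2.6250, f(x_5) = 13.804574, coefficient = 4
x_6 = 2.7500, f(x_6) = 15.642632, coefficient = 2
x_7 = 2.8750, f(x_7) = 17.725424, coefficient = 4
x_8 = 3.0000, f(x_8) = 20.085537, coefficient = 2
x_9 = 3.1250, f(x_9) = 22.759895, coefficient = 4
x_10 = 3.2500, f(x_10) = 25.790340, coefficient = 1

I ≈ (0.125000/3) × 441.631410 = 18.401309
Exact value: 18.401284
Error: 0.000025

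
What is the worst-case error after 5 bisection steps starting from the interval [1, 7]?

Bisection error bound: |error| ≤ (b-a)/2^n
|error| ≤ (7 - 1)/2^5 = 6/2^5
|error| ≤ 0.1875000000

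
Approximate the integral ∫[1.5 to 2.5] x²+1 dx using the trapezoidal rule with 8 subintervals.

f(x) = x²+1
a = 1.5, b = 2.5, n = 8
h = (b - a)/n = 0.125000

Trapezoidal rule: (h/2)[f(x₀) + 2f(x₁) + 2f(x₂) + ... + f(xₙ)]

x_0 = 1.5000, f(x_0) = 3.250000, coefficient = 1
x_1 = 1.6250, f(x_1) = 3.640625, coefficient = 2
x_2 = 1.7500, f(x_2) = 4.062500, coefficient = 2
x_3 = 1.8750, f(x_3) = 4.515625, coefficient = 2
x_4 = 2.0000, f(x_4) = 5.000000, coefficient = 2
x_5 = 2.1250, f(x_5) = 5.515625, coefficient = 2
x_6 = 2.2500, f(x_6) = 6.062500, coefficient = 2
x_7 = 2.3750, f(x_7) = 6.640625, coefficient = 2
x_8 = 2.5000, f(x_8) = 7.250000, coefficient = 1

I ≈ (0.125000/2) × 81.375000 = 5.085938
Exact value: 5.083333
Error: 0.002604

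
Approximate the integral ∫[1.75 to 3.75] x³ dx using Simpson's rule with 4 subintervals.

f(x) = x³
a = 1.75, b = 3.75, n = 4
h = (b - a)/n = 0.500000

Simpson's rule: (h/3)[f(x₀) + 4f(x₁) + 2f(x₂) + ... + f(xₙ)]

x_0 = 1.7500, f(x_0) = 5.359375, coefficient = 1
x_1 = 2.2500, f(x_1) = 11.390625, coefficient = 4
x_2 = 2.7500, f(x_2) = 20.796875, coefficient = 2
x_3 = 3.2500, f(x_3) = 34.328125, coefficient = 4
x_4 = 3.7500, f(x_4) = 52.734375, coefficient = 1

I ≈ (0.500000/3) × 282.562500 = 47.093750
Exact value: 47.093750
Error: 0.000000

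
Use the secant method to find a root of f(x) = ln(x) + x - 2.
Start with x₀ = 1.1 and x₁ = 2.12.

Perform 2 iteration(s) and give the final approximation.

f(x) = ln(x) + x - 2
x₀ = 1.1, x₁ = 2.12

Secant formula: x_{n+1} = x_n - f(x_n)(x_n - x_{n-1})/(f(x_n) - f(x_{n-1}))

Iteration 1:
  f(1.100000) = -0.804690
  f(2.120000) = 0.871416
  x_2 = 2.120000 - 0.871416×(2.120000 - 1.100000)/(0.871416 - (-0.804690))
       = 1.589697
Iteration 2:
  f(2.120000) = 0.871416
  f(1.589697) = 0.053240
  x_3 = 1.589697 - 0.053240×(1.589697 - 2.120000)/(0.053240 - 0.871416)
       = 1.555189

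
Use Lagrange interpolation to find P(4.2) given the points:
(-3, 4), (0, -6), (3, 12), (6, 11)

Lagrange interpolation formula:
P(x) = Σ yᵢ × Lᵢ(x)
where Lᵢ(x) = Π_{j≠i} (x - xⱼ)/(xᵢ - xⱼ)

L_0(4.2) = (4.2 - 0)/(-3 - 0) × (4.2 - 3)/(-3 - 3) × (4.2 - 6)/(-3 - 6) = 0.056000
L_1(4.2) = (4.2 - (-3))/(0 - (-3)) × (4.2 - 3)/(0 - 3) × (4.2 - 6)/(0 - 6) = -0.288000
L_2(4.2) = (4.2 - (-3))/(3 - (-3)) × (4.2 - 0)/(3 - 0) × (4.2 - 6)/(3 - 6) = 1.008000
L_3(4.2) = (4.2 - (-3))/(6 - (-3)) × (4.2 - 0)/(6 - 0) × (4.2 - 3)/(6 - 3) = 0.224000

P(4.2) = 4×L_0(4.2) + (-6)×L_1(4.2) + 12×L_2(4.2) + 11×L_3(4.2)
P(4.2) = 16.512000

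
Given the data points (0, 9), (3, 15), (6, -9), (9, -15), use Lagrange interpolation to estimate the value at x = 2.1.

Lagrange interpolation formula:
P(x) = Σ yᵢ × Lᵢ(x)
where Lᵢ(x) = Π_{j≠i} (x - xⱼ)/(xᵢ - xⱼ)

L_0(2.1) = (2.1 - 3)/(0 - 3) × (2.1 - 6)/(0 - 6) × (2.1 - 9)/(0 - 9) = 0.149500
L_1(2.1) = (2.1 - 0)/(3 - 0) × (2.1 - 6)/(3 - 6) × (2.1 - 9)/(3 - 9) = 1.046500
L_2(2.1) = (2.1 - 0)/(6 - 0) × (2.1 - 3)/(6 - 3) × (2.1 - 9)/(6 - 9) = -0.241500
L_3(2.1) = (2.1 - 0)/(9 - 0) × (2.1 - 3)/(9 - 3) × (2.1 - 6)/(9 - 6) = 0.045500

P(2.1) = 9×L_0(2.1) + 15×L_1(2.1) + (-9)×L_2(2.1) + (-15)×L_3(2.1)
P(2.1) = 18.534000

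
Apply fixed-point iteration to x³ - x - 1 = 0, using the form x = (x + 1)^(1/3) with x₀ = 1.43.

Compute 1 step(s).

Equation: x³ - x - 1 = 0
Fixed-point form: x = (x + 1)^(1/3)
x₀ = 1.43

x_1 = g(1.430000) = 1.344421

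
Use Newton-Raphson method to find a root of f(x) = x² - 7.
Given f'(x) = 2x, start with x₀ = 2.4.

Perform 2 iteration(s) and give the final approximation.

f(x) = x² - 7
f'(x) = 2x
x₀ = 2.4

Newton-Raphson formula: x_{n+1} = x_n - f(x_n)/f'(x_n)

Iteration 1:
  f(2.400000) = -1.240000
  f'(2.400000) = 4.800000
  x_1 = 2.400000 - (-1.240000)/4.800000 = 2.658333
Iteration 2:
  f(2.658333) = 0.066736
  f'(2.658333) = 5.316667
  x_2 = 2.658333 - 0.066736/5.316667 = 2.645781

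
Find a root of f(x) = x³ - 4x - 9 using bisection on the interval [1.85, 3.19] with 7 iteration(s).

f(x) = x³ - 4x - 9
Initial interval: [1.85, 3.19]

Iteration 1:
  c_1 = (1.850000 + 3.190000)/2 = 2.520000
  f(c_1) = f(2.520000) = -3.076992
  f(a) × f(c) ≥ 0, new interval: [2.520000, 3.190000]
Iteration 2:
  c_2 = (2.520000 + 3.190000)/2 = 2.855000
  f(c_2) = f(2.855000) = 2.851176
  f(a) × f(c) < 0, new interval: [2.520000, 2.855000]
Iteration 3:
  c_3 = (2.520000 + 2.855000)/2 = 2.687500
  f(c_3) = f(2.687500) = -0.339111
  f(a) × f(c) ≥ 0, new interval: [2.687500, 2.855000]
Iteration 4:
  c_4 = (2.687500 + 2.855000)/2 = 2.771250
  f(c_4) = f(2.771250) = 1.197719
  f(a) × f(c) < 0, new interval: [2.687500, 2.771250]
Iteration 5:
  c_5 = (2.687500 + 2.771250)/2 = 2.729375
  f(c_5) = f(2.729375) = 0.414946
  f(a) × f(c) < 0, new interval: [2.687500, 2.729375]
Iteration 6:
  c_6 = (2.687500 + 2.729375)/2 = 2.708438
  f(c_6) = f(2.708438) = 0.034355
  f(a) × f(c) < 0, new interval: [2.687500, 2.708438]
Iteration 7:
  c_7 = (2.687500 + 2.708438)/2 = 2.697969
  f(c_7) = f(2.697969) = -0.153265
  f(a) × f(c) ≥ 0, new interval: [2.697969, 2.708438]

After 7 iteration(s), the approximation is c_7 = 2.697969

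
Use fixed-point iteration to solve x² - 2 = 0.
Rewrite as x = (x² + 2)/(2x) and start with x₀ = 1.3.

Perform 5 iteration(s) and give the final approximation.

Equation: x² - 2 = 0
Fixed-point form: x = (x² + 2)/(2x)
x₀ = 1.3

x_1 = g(1.300000) = 1.419231
x_2 = g(1.419231) = 1.414222
x_3 = g(1.414222) = 1.414214
x_4 = g(1.414214) = 1.414214
x_5 = g(1.414214) = 1.414214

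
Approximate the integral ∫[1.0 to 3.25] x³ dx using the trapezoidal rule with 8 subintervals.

f(x) = x³
a = 1.0, b = 3.25, n = 8
h = (b - a)/n = 0.281250

Trapezoidal rule: (h/2)[f(x₀) + 2f(x₁) + 2f(x₂) + ... + f(xₙ)]

x_0 = 1.0000, f(x_0) = 1.000000, coefficient = 1
x_1 = 1.2812, f(x_1) = 2.103302, coefficient = 2
x_2 = 1.5625, f(x_2) = 3.814697, coefficient = 2
x_3 = 1.8438, f(x_3) = 6.267670, coefficient = 2
x_4 = 2.1250, f(x_4) = 9.595703, coefficient = 2
x_5 = 2.4062, f(x_5) = 13.932281, coefficient = 2
x_6 = 2.6875, f(x_6) = 19.410889, coefficient = 2
x_7 = 2.9688, f(x_7) = 26.165009, coefficient = 2
x_8 = 3.2500, f(x_8) = 34.328125, coefficient = 1

I ≈ (0.281250/2) × 197.907227 = 27.830704
Exact value: 27.641602
Error: 0.189102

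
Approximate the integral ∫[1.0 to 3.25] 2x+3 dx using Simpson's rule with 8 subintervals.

f(x) = 2x+3
a = 1.0, b = 3.25, n = 8
h = (b - a)/n = 0.281250

Simpson's rule: (h/3)[f(x₀) + 4f(x₁) + 2f(x₂) + ... + f(xₙ)]

x_0 = 1.0000, f(x_0) = 5.000000, coefficient = 1
x_1 = 1.2812, f(x_1) = 5.562500, coefficient = 4
x_2 = 1.5625, f(x_2) = 6.125000, coefficient = 2
x_3 = 1.8438, f(x_3) = 6.687500, coefficient = 4
x_4 = 2.1250, f(x_4) = 7.250000, coefficient = 2
x_5 = 2.4062, f(x_5) = 7.812500, coefficient = 4
x_6 = 2.6875, f(x_6) = 8.375000, coefficient = 2
x_7 = 2.9688, f(x_7) = 8.937500, coefficient = 4
x_8 = 3.2500, f(x_8) = 9.500000, coefficient = 1

I ≈ (0.281250/3) × 174.000000 = 16.312500
Exact value: 16.312500
Error: 0.000000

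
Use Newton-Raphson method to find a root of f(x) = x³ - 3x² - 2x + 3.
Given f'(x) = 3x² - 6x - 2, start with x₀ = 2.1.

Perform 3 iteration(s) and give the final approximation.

f(x) = x³ - 3x² - 2x + 3
f'(x) = 3x² - 6x - 2
x₀ = 2.1

Newton-Raphson formula: x_{n+1} = x_n - f(x_n)/f'(x_n)

Iteration 1:
  f(2.100000) = -5.169000
  f'(2.100000) = -1.370000
  x_1 = 2.100000 - (-5.169000)/(-1.370000) = -1.672993
Iteration 2:
  f(-1.672993) = -6.733275
  f'(-1.672993) = 16.434670
  x_2 = -1.672993 - (-6.733275)/16.434670 = -1.263293
Iteration 3:
  f(-1.263293) = -1.277245
  f'(-1.263293) = 10.367489
  x_3 = -1.263293 - (-1.277245)/10.367489 = -1.140096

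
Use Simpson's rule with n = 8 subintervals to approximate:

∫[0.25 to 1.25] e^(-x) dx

f(x) = e^(-x)
a = 0.25, b = 1.25, n = 8
h = (b - a)/n = 0.125000

Simpson's rule: (h/3)[f(x₀) + 4f(x₁) + 2f(x₂) + ... + f(xₙ)]

x_0 = 0.2500, f(x_0) = 0.778801, coefficient = 1
x_1 = 0.3750, f(x_1) = 0.687289, coefficient = 4
x_2 = 0.5000, f(x_2) = 0.606531, coefficient = 2
x_3 = 0.6250, f(x_3) = 0.535261, coefficient = 4
x_4 = 0.7500, f(x_4) = 0.472367, coefficient = 2
x_5 = 0.8750, f(x_5) = 0.416862, coefficient = 4
x_6 = 1.0000, f(x_6) = 0.367879, coefficient = 2
x_7 = 1.1250, f(x_7) = 0.324652, coefficient = 4
x_8 = 1.2500, f(x_8) = 0.286505, coefficient = 1

I ≈ (0.125000/3) × 11.815120 = 0.492297
Exact value: 0.492296
Error: 0.000001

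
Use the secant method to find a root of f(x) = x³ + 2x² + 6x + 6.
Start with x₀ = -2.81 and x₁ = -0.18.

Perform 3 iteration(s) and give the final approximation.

f(x) = x³ + 2x² + 6x + 6
x₀ = -2.81, x₁ = -0.18

Secant formula: x_{n+1} = x_n - f(x_n)(x_n - x_{n-1})/(f(x_n) - f(x_{n-1}))

Iteration 1:
  f(-2.810000) = -17.255841
  f(-0.180000) = 4.978968
  x_2 = -0.180000 - 4.978968×(-0.180000 - (-2.810000))/(4.978968 - (-17.255841))
       = -0.768927
Iteration 2:
  f(-0.180000) = 4.978968
  f(-0.768927) = 2.114307
  x_3 = -0.768927 - 2.114307×(-0.768927 - (-0.180000))/(2.114307 - 4.978968)
       = -1.203594
Iteration 3:
  f(-0.768927) = 2.114307
  f(-1.203594) = -0.067860
  x_4 = -1.203594 - (-0.067860)×(-1.203594 - (-0.768927))/(-0.067860 - 2.114307)
       = -1.190077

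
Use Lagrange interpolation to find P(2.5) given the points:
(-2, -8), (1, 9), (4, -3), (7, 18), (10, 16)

Lagrange interpolation formula:
P(x) = Σ yᵢ × Lᵢ(x)
where Lᵢ(x) = Π_{j≠i} (x - xⱼ)/(xᵢ - xⱼ)

L_0(2.5) = (2.5 - 1)/(-2 - 1) × (2.5 - 4)/(-2 - 4) × (2.5 - 7)/(-2 - 7) × (2.5 - 10)/(-2 - 10) = -0.039062
L_1(2.5) = (2.5 - (-2))/(1 - (-2)) × (2.5 - 4)/(1 - 4) × (2.5 - 7)/(1 - 7) × (2.5 - 10)/(1 - 10) = 0.468750
L_2(2.5) = (2.5 - (-2))/(4 - (-2)) × (2.5 - 1)/(4 - 1) × (2.5 - 7)/(4 - 7) × (2.5 - 10)/(4 - 10) = 0.703125
L_3(2.5) = (2.5 - (-2))/(7 - (-2)) × (2.5 - 1)/(7 - 1) × (2.5 - 4)/(7 - 4) × (2.5 - 10)/(7 - 10) = -0.156250
L_4(2.5) = (2.5 - (-2))/(10 - (-2)) × (2.5 - 1)/(10 - 1) × (2.5 - 4)/(10 - 4) × (2.5 - 7)/(10 - 7) = 0.023438

P(2.5) = (-8)×L_0(2.5) + 9×L_1(2.5) + (-3)×L_2(2.5) + 18×L_3(2.5) + 16×L_4(2.5)
P(2.5) = -0.015625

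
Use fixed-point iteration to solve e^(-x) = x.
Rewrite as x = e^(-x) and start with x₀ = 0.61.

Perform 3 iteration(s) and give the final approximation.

Equation: e^(-x) = x
Fixed-point form: x = e^(-x)
x₀ = 0.61

x_1 = g(0.610000) = 0.543351
x_2 = g(0.543351) = 0.580799
x_3 = g(0.580799) = 0.559451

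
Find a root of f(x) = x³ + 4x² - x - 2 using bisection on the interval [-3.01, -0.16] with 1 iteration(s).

f(x) = x³ + 4x² - x - 2
Initial interval: [-3.01, -0.16]

Iteration 1:
  c_1 = (-3.010000 + (-0.160000))/2 = -1.585000
  f(c_1) = f(-1.585000) = 5.652023
  f(a) × f(c) ≥ 0, new interval: [-1.585000, -0.160000]

After 1 iteration(s), the approximation is c_1 = -1.585000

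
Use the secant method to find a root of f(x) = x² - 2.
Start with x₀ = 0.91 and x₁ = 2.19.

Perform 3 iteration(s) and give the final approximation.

f(x) = x² - 2
x₀ = 0.91, x₁ = 2.19

Secant formula: x_{n+1} = x_n - f(x_n)(x_n - x_{n-1})/(f(x_n) - f(x_{n-1}))

Iteration 1:
  f(0.910000) = -1.171900
  f(2.190000) = 2.796100
  x_2 = 2.190000 - 2.796100×(2.190000 - 0.910000)/(2.796100 - (-1.171900))
       = 1.288032
Iteration 2:
  f(2.190000) = 2.796100
  f(1.288032) = -0.340973
  x_3 = 1.288032 - (-0.340973)×(1.288032 - 2.190000)/(-0.340973 - 2.796100)
       = 1.386068
Iteration 3:
  f(1.288032) = -0.340973
  f(1.386068) = -0.078814
  x_4 = 1.386068 - (-0.078814)×(1.386068 - 1.288032)/(-0.078814 - (-0.340973))
       = 1.415542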